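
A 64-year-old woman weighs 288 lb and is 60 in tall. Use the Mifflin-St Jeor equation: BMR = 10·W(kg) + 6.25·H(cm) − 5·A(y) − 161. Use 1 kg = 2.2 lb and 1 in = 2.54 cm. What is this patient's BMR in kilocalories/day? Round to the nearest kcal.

Convert to metric: weight = 288 ÷ 2.2 = 130.9091 kg; height = 60 × 2.54 = 152.4 cm.
Mifflin-St Jeor (female): BMR = 10(130.9091) + 6.25(152.4) − 5(64) − 161 = 1309.0909 + 952.5 − 320 − 161 = 1780.5909 kcal/day.

1781 kilocalories/day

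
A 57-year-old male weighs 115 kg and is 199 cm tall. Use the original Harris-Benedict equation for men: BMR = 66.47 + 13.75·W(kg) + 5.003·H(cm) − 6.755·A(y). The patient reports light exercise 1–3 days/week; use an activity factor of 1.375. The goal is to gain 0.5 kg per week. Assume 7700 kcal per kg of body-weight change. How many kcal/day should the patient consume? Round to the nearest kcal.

3655 kcal/day

Harris-Benedict: BMR = 66.47 + 13.75(115) + 5.003(199) − 6.755(57) = 2258.282 kcal/day.
TEE = 2258.282 × 1.375 = 3105.1378 kcal/day.
Required daily surplus = 0.5 × 7700 ÷ 7 = 550 kcal/day.
Target intake = 3105.1378 + 550 = 3655.1378 kcal/day.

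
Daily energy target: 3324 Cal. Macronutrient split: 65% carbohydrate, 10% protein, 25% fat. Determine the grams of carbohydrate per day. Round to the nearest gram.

540 g/day

Carbohydrate energy = 65% × 3324 = 2160.6 kcal.
At 4 kcal/g: 2160.6 ÷ 4 = 540.15 g.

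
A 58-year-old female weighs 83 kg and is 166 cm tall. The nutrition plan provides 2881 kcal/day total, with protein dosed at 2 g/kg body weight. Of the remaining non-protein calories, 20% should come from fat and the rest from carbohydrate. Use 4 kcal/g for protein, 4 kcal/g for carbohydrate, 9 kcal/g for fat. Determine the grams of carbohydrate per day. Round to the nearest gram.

443 g/day

Protein = 2 × 83 = 166 g → 166 × 4 = 664 kcal.
Non-protein calories = 2881 − 664 = 2217 kcal.
Fat: 20% × 2217 = 443.4 kcal; carbohydrate: 1773.6 kcal.
Carbohydrate: 1773.6 kcal ÷ 4 kcal/g = 443.4 g.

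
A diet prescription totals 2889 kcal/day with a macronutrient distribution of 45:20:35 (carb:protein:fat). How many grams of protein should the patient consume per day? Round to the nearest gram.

144 g/day

Protein energy = 20% × 2889 = 577.8 kcal.
At 4 kcal/g: 577.8 ÷ 4 = 144.45 g.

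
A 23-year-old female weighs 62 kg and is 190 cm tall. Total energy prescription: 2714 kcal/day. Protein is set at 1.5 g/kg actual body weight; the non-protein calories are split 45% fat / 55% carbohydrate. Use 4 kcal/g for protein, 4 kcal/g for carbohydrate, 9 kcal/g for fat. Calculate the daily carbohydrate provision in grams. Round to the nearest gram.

322 g/day

Protein = 1.5 × 62 = 93 g → 93 × 4 = 372 kcal.
Non-protein calories = 2714 − 372 = 2342 kcal.
Fat: 45% × 2342 = 1053.9 kcal; carbohydrate: 1288.1 kcal.
Carbohydrate: 1288.1 kcal ÷ 4 kcal/g = 322.025 g.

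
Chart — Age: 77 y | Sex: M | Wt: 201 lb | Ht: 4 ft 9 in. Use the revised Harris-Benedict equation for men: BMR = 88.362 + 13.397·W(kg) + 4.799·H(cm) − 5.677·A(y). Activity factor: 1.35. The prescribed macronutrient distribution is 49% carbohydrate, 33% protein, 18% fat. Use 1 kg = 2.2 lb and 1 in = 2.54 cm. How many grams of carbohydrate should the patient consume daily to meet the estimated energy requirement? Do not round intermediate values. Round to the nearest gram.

260 g/day

Convert to metric: weight = 201 ÷ 2.2 = 91.3636 kg; height = (4×12 + 9) × 2.54 = 57 × 2.54 = 144.78 cm.
Harris-Benedict: BMR = 88.362 + 13.397(91.3636) + 4.799(144.78) − 5.677(77) = 1570.0309 kcal/day.
TEE = 1570.0309 × 1.35 = 2119.5417 kcal/day.
Carbohydrate energy = 49% × 2119.5417 = 1038.5754 kcal.
Carbohydrate = 1038.5754 ÷ 4 kcal/g = 259.6439 g.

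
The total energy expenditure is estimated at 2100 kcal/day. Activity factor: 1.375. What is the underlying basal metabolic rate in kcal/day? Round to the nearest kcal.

BMR = TEE ÷ activity factor = 2100 ÷ 1.375 = 1527.2727 kcal/day.

1527 kcal/day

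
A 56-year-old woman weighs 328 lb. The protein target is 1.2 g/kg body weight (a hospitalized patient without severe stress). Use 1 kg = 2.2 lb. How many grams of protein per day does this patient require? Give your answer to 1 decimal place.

178.9 g/day

Weight in kg = 328 ÷ 2.2 = 149.0909 kg.
Protein = 1.2 g/kg × 149.0909 kg = 178.9091 g/day.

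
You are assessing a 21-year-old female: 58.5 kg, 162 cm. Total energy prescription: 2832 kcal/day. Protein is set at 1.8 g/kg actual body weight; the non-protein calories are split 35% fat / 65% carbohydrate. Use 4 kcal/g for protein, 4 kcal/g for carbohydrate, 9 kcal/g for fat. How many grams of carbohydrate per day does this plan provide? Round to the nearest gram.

392 g/day

Protein = 1.8 × 58.5 = 105.3 g → 105.3 × 4 = 421.2 kcal.
Non-protein calories = 2832 − 421.2 = 2410.8 kcal.
Fat: 35% × 2410.8 = 843.78 kcal; carbohydrate: 1567.02 kcal.
Carbohydrate: 1567.02 kcal ÷ 4 kcal/g = 391.755 g.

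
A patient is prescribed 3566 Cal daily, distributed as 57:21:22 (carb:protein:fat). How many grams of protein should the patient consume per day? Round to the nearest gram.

Protein energy = 21% × 3566 = 748.86 kcal.
At 4 kcal/g: 748.86 ÷ 4 = 187.215 g.

187 g/day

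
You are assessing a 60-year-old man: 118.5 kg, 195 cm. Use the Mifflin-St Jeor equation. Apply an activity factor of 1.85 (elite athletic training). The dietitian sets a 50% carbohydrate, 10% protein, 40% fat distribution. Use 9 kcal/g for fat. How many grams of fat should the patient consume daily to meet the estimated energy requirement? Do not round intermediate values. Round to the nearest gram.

Mifflin-St Jeor (male): BMR = 10(118.5) + 6.25(195) − 5(60) + 5 = 1185 + 1218.75 − 300 + 5 = 2108.75 kcal/day.
TEE = 2108.75 × 1.85 = 3901.1875 kcal/day.
Fat energy = 40% × 3901.1875 = 1560.475 kcal.
Fat = 1560.475 ÷ 9 kcal/g = 173.3861 g.

173 g/day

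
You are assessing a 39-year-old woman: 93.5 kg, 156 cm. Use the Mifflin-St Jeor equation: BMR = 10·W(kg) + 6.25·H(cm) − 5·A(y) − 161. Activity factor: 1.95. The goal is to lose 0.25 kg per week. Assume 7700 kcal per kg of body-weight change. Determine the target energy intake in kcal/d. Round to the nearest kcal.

Mifflin-St Jeor (female): BMR = 10(93.5) + 6.25(156) − 5(39) − 161 = 935 + 975 − 195 − 161 = 1554 kcal/day.
TEE = 1554 × 1.95 = 3030.3 kcal/day.
Required daily deficit = 0.25 × 7700 ÷ 7 = 275 kcal/day.
Target intake = 3030.3 − 275 = 2755.3 kcal/day.

2755 kcal/d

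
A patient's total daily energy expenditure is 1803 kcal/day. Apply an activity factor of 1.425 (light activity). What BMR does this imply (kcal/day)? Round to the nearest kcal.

BMR = TEE ÷ activity factor = 1803 ÷ 1.425 = 1265.2632 kcal/day.

1265 kcal/day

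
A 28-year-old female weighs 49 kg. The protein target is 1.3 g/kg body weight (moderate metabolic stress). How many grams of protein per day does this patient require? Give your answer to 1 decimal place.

63.7 g/day

Protein = 1.3 g/kg × 49 kg = 63.7 g/day.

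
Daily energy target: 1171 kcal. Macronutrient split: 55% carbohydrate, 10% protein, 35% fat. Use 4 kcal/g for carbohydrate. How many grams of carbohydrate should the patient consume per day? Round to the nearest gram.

161 g/day

Carbohydrate energy = 55% × 1171 = 644.05 kcal.
At 4 kcal/g: 644.05 ÷ 4 = 161.0125 g.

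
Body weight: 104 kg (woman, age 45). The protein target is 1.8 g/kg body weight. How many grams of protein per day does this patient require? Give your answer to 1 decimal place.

Protein = 1.8 g/kg × 104 kg = 187.2 g/day.

187.2 g/day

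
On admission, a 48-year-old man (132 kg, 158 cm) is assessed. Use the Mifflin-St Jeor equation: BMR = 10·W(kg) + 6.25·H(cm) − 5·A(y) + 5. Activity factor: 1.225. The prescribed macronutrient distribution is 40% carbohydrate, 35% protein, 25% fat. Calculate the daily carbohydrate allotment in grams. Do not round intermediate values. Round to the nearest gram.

254 g/day

Mifflin-St Jeor (male): BMR = 10(132) + 6.25(158) − 5(48) + 5 = 1320 + 987.5 − 240 + 5 = 2072.5 kcal/day.
TEE = 2072.5 × 1.225 = 2538.8125 kcal/day.
Carbohydrate energy = 40% × 2538.8125 = 1015.525 kcal.
Carbohydrate = 1015.525 ÷ 4 kcal/g = 253.8813 g.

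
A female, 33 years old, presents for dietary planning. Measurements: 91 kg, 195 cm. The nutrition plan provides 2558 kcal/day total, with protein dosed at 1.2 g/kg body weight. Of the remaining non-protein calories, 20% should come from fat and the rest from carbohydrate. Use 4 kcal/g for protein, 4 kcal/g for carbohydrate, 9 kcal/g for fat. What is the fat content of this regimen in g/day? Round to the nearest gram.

47 g/day

Protein = 1.2 × 91 = 109.2 g → 109.2 × 4 = 436.8 kcal.
Non-protein calories = 2558 − 436.8 = 2121.2 kcal.
Fat: 20% × 2121.2 = 424.24 kcal; carbohydrate: 1696.96 kcal.
Fat: 424.24 kcal ÷ 9 kcal/g = 47.1378 g.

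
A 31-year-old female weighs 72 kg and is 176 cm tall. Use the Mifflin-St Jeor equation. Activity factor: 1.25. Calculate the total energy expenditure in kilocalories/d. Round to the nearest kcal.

1880 kilocalories/d

Mifflin-St Jeor (female): BMR = 10(72) + 6.25(176) − 5(31) − 161 = 720 + 1100 − 155 − 161 = 1504 kcal/day.
TEE = BMR × activity factor = 1504 × 1.25 = 1880 kcal/day.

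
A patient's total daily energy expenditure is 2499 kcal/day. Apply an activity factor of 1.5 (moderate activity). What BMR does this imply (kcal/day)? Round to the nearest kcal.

1666 kcal/day

BMR = TEE ÷ activity factor = 2499 ÷ 1.5 = 1666 kcal/day.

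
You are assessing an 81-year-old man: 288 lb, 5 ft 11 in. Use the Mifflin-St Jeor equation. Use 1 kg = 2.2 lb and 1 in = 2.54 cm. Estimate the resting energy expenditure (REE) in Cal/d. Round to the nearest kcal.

Convert to metric: weight = 288 ÷ 2.2 = 130.9091 kg; height = (5×12 + 11) × 2.54 = 71 × 2.54 = 180.34 cm.
Mifflin-St Jeor (male): BMR = 10(130.9091) + 6.25(180.34) − 5(81) + 5 = 1309.0909 + 1127.125 − 405 + 5 = 2036.2159 kcal/day.

2036 Cal/d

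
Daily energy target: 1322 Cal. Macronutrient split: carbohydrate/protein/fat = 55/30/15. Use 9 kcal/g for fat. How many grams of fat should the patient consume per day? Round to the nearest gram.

Fat energy = 15% × 1322 = 198.3 kcal.
At 9 kcal/g: 198.3 ÷ 9 = 22.0333 g.

22 g/day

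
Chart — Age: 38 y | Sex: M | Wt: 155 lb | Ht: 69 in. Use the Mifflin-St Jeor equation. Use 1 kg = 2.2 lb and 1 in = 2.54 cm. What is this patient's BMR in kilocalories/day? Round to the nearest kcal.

Convert to metric: weight = 155 ÷ 2.2 = 70.4545 kg; height = 69 × 2.54 = 175.26 cm.
Mifflin-St Jeor (male): BMR = 10(70.4545) + 6.25(175.26) − 5(38) + 5 = 704.5455 + 1095.375 − 190 + 5 = 1614.9205 kcal/day.

1615 kilocalories/day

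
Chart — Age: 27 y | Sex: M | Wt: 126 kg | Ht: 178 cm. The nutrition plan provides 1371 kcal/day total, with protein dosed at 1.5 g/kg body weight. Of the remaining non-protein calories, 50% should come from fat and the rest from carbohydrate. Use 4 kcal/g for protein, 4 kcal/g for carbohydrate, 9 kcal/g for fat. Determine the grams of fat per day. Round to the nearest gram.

Protein = 1.5 × 126 = 189 g → 189 × 4 = 756 kcal.
Non-protein calories = 1371 − 756 = 615 kcal.
Fat: 50% × 615 = 307.5 kcal; carbohydrate: 307.5 kcal.
Fat: 307.5 kcal ÷ 9 kcal/g = 34.1667 g.

34 g/day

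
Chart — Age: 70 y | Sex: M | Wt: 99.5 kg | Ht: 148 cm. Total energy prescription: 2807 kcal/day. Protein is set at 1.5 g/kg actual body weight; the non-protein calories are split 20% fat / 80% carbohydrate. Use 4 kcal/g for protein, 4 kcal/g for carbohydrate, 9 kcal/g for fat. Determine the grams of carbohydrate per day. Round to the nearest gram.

442 g/day

Protein = 1.5 × 99.5 = 149.25 g → 149.25 × 4 = 597 kcal.
Non-protein calories = 2807 − 597 = 2210 kcal.
Fat: 20% × 2210 = 442 kcal; carbohydrate: 1768 kcal.
Carbohydrate: 1768 kcal ÷ 4 kcal/g = 442 g.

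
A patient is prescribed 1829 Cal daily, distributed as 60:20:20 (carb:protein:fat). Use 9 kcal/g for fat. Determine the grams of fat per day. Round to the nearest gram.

Fat energy = 20% × 1829 = 365.8 kcal.
At 9 kcal/g: 365.8 ÷ 9 = 40.6444 g.

41 g/day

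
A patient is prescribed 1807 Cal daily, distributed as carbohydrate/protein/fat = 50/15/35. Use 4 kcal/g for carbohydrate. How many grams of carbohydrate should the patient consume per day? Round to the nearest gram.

Carbohydrate energy = 50% × 1807 = 903.5 kcal.
At 4 kcal/g: 903.5 ÷ 4 = 225.875 g.

226 g/day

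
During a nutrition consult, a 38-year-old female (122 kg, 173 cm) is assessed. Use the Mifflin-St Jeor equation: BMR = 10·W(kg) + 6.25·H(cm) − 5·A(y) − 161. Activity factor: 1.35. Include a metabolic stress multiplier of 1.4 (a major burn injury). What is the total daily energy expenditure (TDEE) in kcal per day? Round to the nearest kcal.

3686 kcal per day

Mifflin-St Jeor (female): BMR = 10(122) + 6.25(173) − 5(38) − 161 = 1220 + 1081.25 − 190 − 161 = 1950.25 kcal/day.
TEE = BMR × activity factor = 1950.25 × 1.35 = 2632.8375 kcal/day.
Apply stress factor: 2632.8375 × 1.4 = 3685.9725 kcal/day.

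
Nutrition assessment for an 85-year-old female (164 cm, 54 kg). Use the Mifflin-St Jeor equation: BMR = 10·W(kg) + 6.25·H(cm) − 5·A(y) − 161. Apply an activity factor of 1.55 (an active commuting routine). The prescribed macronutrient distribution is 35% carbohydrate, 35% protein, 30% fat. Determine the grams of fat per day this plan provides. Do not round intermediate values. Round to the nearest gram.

Mifflin-St Jeor (female): BMR = 10(54) + 6.25(164) − 5(85) − 161 = 540 + 1025 − 425 − 161 = 979 kcal/day.
TEE = 979 × 1.55 = 1517.45 kcal/day.
Fat energy = 30% × 1517.45 = 455.235 kcal.
Fat = 455.235 ÷ 9 kcal/g = 50.5817 g.

51 g/day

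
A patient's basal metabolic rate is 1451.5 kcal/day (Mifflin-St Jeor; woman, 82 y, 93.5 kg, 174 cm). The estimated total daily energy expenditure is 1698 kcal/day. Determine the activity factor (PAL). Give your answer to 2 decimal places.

1.17

Activity factor = TEE ÷ BMR = 1698 ÷ 1451.5 = 1.17.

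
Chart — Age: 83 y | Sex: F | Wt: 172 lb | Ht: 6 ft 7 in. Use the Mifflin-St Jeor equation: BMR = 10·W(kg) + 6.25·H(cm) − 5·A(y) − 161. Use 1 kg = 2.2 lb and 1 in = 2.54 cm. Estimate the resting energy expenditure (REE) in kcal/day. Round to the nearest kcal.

1460 kcal/day

Convert to metric: weight = 172 ÷ 2.2 = 78.1818 kg; height = (6×12 + 7) × 2.54 = 79 × 2.54 = 200.66 cm.
Mifflin-St Jeor (female): BMR = 10(78.1818) + 6.25(200.66) − 5(83) − 161 = 781.8182 + 1254.125 − 415 − 161 = 1459.9432 kcal/day.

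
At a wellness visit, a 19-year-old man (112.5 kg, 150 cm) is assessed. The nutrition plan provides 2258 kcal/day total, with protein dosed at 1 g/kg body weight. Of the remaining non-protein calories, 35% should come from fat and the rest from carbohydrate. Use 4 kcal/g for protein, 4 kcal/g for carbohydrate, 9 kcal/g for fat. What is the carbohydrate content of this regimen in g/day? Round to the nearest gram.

Protein = 1 × 112.5 = 112.5 g → 112.5 × 4 = 450 kcal.
Non-protein calories = 2258 − 450 = 1808 kcal.
Fat: 35% × 1808 = 632.8 kcal; carbohydrate: 1175.2 kcal.
Carbohydrate: 1175.2 kcal ÷ 4 kcal/g = 293.8 g.

294 g/day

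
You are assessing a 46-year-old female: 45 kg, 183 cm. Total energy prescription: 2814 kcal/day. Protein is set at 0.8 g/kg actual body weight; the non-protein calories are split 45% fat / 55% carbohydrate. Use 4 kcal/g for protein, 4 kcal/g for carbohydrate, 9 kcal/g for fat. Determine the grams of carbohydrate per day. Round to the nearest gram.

367 g/day

Protein = 0.8 × 45 = 36 g → 36 × 4 = 144 kcal.
Non-protein calories = 2814 − 144 = 2670 kcal.
Fat: 45% × 2670 = 1201.5 kcal; carbohydrate: 1468.5 kcal.
Carbohydrate: 1468.5 kcal ÷ 4 kcal/g = 367.125 g.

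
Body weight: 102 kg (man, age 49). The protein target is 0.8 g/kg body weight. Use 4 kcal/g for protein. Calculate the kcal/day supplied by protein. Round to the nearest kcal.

326 kcal/day

Protein = 0.8 g/kg × 102 kg = 81.6 g/day.
Protein energy = 81.6 g × 4 kcal/g = 326.4 kcal/day.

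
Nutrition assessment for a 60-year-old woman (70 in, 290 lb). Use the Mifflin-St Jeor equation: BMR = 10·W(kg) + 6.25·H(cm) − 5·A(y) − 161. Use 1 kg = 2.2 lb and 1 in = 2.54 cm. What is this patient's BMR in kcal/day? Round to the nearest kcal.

1968 kcal/day

Convert to metric: weight = 290 ÷ 2.2 = 131.8182 kg; height = 70 × 2.54 = 177.8 cm.
Mifflin-St Jeor (female): BMR = 10(131.8182) + 6.25(177.8) − 5(60) − 161 = 1318.1818 + 1111.25 − 300 − 161 = 1968.4318 kcal/day.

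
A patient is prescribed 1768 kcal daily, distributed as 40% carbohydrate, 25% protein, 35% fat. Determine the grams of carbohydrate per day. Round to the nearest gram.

Carbohydrate energy = 40% × 1768 = 707.2 kcal.
At 4 kcal/g: 707.2 ÷ 4 = 176.8 g.

177 g/day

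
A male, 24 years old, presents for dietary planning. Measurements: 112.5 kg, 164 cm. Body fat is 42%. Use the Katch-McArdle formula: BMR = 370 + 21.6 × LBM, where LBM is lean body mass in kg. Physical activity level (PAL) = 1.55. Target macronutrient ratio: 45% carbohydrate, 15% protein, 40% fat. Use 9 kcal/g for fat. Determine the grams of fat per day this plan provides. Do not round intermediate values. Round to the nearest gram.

123 g/day

LBM = 112.5 × (1 − 0.42) = 65.25 kg. Katch-McArdle: BMR = 370 + 21.6 × 65.25 = 1779.4 kcal/day.
TEE = 1779.4 × 1.55 = 2758.07 kcal/day.
Fat energy = 40% × 2758.07 = 1103.228 kcal.
Fat = 1103.228 ÷ 9 kcal/g = 122.5809 g.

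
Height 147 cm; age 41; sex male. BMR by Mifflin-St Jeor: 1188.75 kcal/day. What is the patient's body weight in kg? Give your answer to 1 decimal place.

47.0 kg

1188.75 = 10·W + 6.25(147) − 5(41) + 5
10·W = 1188.75 − 718.75 = 470, so W = 47 kg.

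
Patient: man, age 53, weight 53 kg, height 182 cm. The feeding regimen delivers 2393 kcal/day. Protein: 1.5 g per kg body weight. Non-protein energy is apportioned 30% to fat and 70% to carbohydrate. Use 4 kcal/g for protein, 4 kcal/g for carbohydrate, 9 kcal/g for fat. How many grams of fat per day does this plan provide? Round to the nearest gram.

69 g/day

Protein = 1.5 × 53 = 79.5 g → 79.5 × 4 = 318 kcal.
Non-protein calories = 2393 − 318 = 2075 kcal.
Fat: 30% × 2075 = 622.5 kcal; carbohydrate: 1452.5 kcal.
Fat: 622.5 kcal ÷ 9 kcal/g = 69.1667 g.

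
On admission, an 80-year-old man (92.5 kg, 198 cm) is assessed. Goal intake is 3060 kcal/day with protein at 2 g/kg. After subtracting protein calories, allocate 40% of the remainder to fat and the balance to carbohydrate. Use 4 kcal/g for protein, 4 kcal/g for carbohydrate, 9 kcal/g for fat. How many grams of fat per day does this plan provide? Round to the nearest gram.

Protein = 2 × 92.5 = 185 g → 185 × 4 = 740 kcal.
Non-protein calories = 3060 − 740 = 2320 kcal.
Fat: 40% × 2320 = 928 kcal; carbohydrate: 1392 kcal.
Fat: 928 kcal ÷ 9 kcal/g = 103.1111 g.

103 g/day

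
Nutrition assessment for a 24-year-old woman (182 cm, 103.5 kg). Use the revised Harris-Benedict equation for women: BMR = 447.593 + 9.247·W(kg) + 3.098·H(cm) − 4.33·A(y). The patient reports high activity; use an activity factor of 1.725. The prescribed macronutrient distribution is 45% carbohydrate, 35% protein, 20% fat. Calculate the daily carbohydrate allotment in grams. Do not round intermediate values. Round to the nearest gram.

Harris-Benedict: BMR = 447.593 + 9.247(103.5) + 3.098(182) − 4.33(24) = 1864.5735 kcal/day.
TEE = 1864.5735 × 1.725 = 3216.3893 kcal/day.
Carbohydrate energy = 45% × 3216.3893 = 1447.3752 kcal.
Carbohydrate = 1447.3752 ÷ 4 kcal/g = 361.8438 g.

362 g/day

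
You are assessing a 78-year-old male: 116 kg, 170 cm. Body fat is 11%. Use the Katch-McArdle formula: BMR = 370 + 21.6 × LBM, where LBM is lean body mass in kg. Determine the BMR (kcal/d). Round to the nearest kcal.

2600 kcal/d

LBM = 116 × (1 − 0.11) = 103.24 kg. Katch-McArdle: BMR = 370 + 21.6 × 103.24 = 2599.984 kcal/day.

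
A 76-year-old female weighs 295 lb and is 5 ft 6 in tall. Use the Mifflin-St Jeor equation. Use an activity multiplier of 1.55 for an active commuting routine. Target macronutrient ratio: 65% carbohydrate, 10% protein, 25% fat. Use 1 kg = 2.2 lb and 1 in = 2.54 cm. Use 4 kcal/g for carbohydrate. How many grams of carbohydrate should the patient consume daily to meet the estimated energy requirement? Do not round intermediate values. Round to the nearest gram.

Convert to metric: weight = 295 ÷ 2.2 = 134.0909 kg; height = (5×12 + 6) × 2.54 = 66 × 2.54 = 167.64 cm.
Mifflin-St Jeor (female): BMR = 10(134.0909) + 6.25(167.64) − 5(76) − 161 = 1340.9091 + 1047.75 − 380 − 161 = 1847.6591 kcal/day.
TEE = 1847.6591 × 1.55 = 2863.8716 kcal/day.
Carbohydrate energy = 65% × 2863.8716 = 1861.5165 kcal.
Carbohydrate = 1861.5165 ÷ 4 kcal/g = 465.3791 g.

465 g/day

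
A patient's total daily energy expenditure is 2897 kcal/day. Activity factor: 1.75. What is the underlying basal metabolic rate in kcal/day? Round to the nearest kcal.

1655 kcal/day

BMR = TEE ÷ activity factor = 2897 ÷ 1.75 = 1655.4286 kcal/day.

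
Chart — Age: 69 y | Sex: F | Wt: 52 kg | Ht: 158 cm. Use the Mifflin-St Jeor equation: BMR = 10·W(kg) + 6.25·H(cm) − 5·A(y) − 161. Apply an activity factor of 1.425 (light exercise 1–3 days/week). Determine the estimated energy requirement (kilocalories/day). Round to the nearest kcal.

Mifflin-St Jeor (female): BMR = 10(52) + 6.25(158) − 5(69) − 161 = 520 + 987.5 − 345 − 161 = 1001.5 kcal/day.
TEE = BMR × activity factor = 1001.5 × 1.425 = 1427.1375 kcal/day.

1427 kilocalories/day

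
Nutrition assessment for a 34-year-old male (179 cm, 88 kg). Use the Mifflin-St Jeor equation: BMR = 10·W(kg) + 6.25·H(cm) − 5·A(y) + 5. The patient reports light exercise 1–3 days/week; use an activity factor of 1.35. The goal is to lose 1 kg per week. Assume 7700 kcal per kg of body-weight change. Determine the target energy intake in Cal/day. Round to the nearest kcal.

1376 Cal/day

Mifflin-St Jeor (male): BMR = 10(88) + 6.25(179) − 5(34) + 5 = 880 + 1118.75 − 170 + 5 = 1833.75 kcal/day.
TEE = 1833.75 × 1.35 = 2475.5625 kcal/day.
Required daily deficit = 1 × 7700 ÷ 7 = 1100 kcal/day.
Target intake = 2475.5625 − 1100 = 1375.5625 kcal/day.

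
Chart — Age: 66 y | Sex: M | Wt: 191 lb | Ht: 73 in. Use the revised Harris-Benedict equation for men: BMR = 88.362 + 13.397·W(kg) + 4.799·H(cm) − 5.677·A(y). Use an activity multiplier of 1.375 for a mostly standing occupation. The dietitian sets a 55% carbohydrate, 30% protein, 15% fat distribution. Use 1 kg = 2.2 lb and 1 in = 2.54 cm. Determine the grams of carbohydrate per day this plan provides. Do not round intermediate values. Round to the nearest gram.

334 g/day

Convert to metric: weight = 191 ÷ 2.2 = 86.8182 kg; height = 73 × 2.54 = 185.42 cm.
Harris-Benedict: BMR = 88.362 + 13.397(86.8182) + 4.799(185.42) − 5.677(66) = 1766.6138 kcal/day.
TEE = 1766.6138 × 1.375 = 2429.0939 kcal/day.
Carbohydrate energy = 55% × 2429.0939 = 1336.0017 kcal.
Carbohydrate = 1336.0017 ÷ 4 kcal/g = 334.0004 g.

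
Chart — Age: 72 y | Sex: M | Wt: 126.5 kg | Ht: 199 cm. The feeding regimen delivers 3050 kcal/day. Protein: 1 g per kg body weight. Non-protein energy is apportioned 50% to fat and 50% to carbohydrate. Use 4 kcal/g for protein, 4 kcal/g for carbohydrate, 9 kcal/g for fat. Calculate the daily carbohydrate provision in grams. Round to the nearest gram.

318 g/day

Protein = 1 × 126.5 = 126.5 g → 126.5 × 4 = 506 kcal.
Non-protein calories = 3050 − 506 = 2544 kcal.
Fat: 50% × 2544 = 1272 kcal; carbohydrate: 1272 kcal.
Carbohydrate: 1272 kcal ÷ 4 kcal/g = 318 g.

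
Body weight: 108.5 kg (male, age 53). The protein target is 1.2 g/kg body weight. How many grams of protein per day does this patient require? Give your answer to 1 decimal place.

130.2 g/day

Protein = 1.2 g/kg × 108.5 kg = 130.2 g/day.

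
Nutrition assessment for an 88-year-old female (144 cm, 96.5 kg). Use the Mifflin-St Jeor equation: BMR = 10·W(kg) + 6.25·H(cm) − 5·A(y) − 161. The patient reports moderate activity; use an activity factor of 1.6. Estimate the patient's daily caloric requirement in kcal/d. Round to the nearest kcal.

2022 kcal/d

Mifflin-St Jeor (female): BMR = 10(96.5) + 6.25(144) − 5(88) − 161 = 965 + 900 − 440 − 161 = 1264 kcal/day.
TEE = BMR × activity factor = 1264 × 1.6 = 2022.4 kcal/day.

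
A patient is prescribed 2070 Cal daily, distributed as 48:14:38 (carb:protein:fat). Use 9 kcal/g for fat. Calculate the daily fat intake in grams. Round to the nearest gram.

Fat energy = 38% × 2070 = 786.6 kcal.
At 9 kcal/g: 786.6 ÷ 9 = 87.4 g.

87 g/day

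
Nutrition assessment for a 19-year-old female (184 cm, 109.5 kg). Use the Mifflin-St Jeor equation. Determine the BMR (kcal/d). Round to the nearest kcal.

1989 kcal/d

Mifflin-St Jeor (female): BMR = 10(109.5) + 6.25(184) − 5(19) − 161 = 1095 + 1150 − 95 − 161 = 1989 kcal/day.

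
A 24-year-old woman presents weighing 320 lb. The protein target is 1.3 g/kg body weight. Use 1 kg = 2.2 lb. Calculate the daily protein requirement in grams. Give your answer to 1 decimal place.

189.1 g/day

Weight in kg = 320 ÷ 2.2 = 145.4545 kg.
Protein = 1.3 g/kg × 145.4545 kg = 189.0909 g/day.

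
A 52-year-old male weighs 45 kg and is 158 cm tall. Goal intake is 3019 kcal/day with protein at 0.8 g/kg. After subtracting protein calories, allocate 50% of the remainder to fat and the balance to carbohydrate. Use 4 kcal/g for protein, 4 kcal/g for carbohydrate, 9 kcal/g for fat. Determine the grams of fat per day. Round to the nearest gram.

160 g/day

Protein = 0.8 × 45 = 36 g → 36 × 4 = 144 kcal.
Non-protein calories = 3019 − 144 = 2875 kcal.
Fat: 50% × 2875 = 1437.5 kcal; carbohydrate: 1437.5 kcal.
Fat: 1437.5 kcal ÷ 9 kcal/g = 159.7222 g.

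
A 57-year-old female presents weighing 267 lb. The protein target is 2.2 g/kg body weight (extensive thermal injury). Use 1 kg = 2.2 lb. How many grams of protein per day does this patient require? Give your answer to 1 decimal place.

267.0 g/day

Weight in kg = 267 ÷ 2.2 = 121.3636 kg.
Protein = 2.2 g/kg × 121.3636 kg = 267 g/day.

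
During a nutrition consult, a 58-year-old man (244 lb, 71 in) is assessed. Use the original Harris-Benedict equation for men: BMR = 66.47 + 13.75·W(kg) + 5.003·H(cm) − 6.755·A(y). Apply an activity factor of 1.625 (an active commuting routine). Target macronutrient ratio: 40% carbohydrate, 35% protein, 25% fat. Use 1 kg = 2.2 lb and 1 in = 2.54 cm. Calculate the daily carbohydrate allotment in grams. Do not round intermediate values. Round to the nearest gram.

342 g/day

Convert to metric: weight = 244 ÷ 2.2 = 110.9091 kg; height = 71 × 2.54 = 180.34 cm.
Harris-Benedict: BMR = 66.47 + 13.75(110.9091) + 5.003(180.34) − 6.755(58) = 2101.921 kcal/day.
TEE = 2101.921 × 1.625 = 3415.6217 kcal/day.
Carbohydrate energy = 40% × 3415.6217 = 1366.2487 kcal.
Carbohydrate = 1366.2487 ÷ 4 kcal/g = 341.5622 g.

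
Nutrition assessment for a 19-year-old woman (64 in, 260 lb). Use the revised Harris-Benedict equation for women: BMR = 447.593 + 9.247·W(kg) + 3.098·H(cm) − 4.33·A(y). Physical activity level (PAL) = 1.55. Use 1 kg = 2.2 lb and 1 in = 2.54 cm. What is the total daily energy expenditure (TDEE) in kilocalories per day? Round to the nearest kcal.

3041 kilocalories per day

Convert to metric: weight = 260 ÷ 2.2 = 118.1818 kg; height = 64 × 2.54 = 162.56 cm.
Harris-Benedict: BMR = 447.593 + 9.247(118.1818) + 3.098(162.56) − 4.33(19) = 1961.7612 kcal/day.
TEE = BMR × activity factor = 1961.7612 × 1.55 = 3040.7298 kcal/day.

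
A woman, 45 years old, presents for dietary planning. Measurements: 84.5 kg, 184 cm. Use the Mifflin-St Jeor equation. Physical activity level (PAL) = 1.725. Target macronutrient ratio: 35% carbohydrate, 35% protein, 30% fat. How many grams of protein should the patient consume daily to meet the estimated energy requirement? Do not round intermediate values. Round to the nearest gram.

243 g/day

Mifflin-St Jeor (female): BMR = 10(84.5) + 6.25(184) − 5(45) − 161 = 845 + 1150 − 225 − 161 = 1609 kcal/day.
TEE = 1609 × 1.725 = 2775.525 kcal/day.
Protein energy = 35% × 2775.525 = 971.4338 kcal.
Protein = 971.4338 ÷ 4 kcal/g = 242.8584 g.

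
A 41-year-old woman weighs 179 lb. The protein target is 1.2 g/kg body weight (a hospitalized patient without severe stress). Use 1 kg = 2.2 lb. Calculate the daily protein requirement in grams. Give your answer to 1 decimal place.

Weight in kg = 179 ÷ 2.2 = 81.3636 kg.
Protein = 1.2 g/kg × 81.3636 kg = 97.6364 g/day.

97.6 g/day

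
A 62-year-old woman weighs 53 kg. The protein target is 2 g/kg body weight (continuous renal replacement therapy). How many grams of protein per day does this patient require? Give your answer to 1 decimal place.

Protein = 2 g/kg × 53 kg = 106 g/day.

106.0 g/day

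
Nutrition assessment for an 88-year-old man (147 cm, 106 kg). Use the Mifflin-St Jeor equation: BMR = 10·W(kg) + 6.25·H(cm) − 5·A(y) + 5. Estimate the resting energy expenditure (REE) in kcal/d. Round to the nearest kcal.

Mifflin-St Jeor (male): BMR = 10(106) + 6.25(147) − 5(88) + 5 = 1060 + 918.75 − 440 + 5 = 1543.75 kcal/day.

1544 kcal/d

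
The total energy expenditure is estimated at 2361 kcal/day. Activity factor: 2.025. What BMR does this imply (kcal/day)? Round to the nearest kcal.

1166 kcal/day

BMR = TEE ÷ activity factor = 2361 ÷ 2.025 = 1165.9259 kcal/day.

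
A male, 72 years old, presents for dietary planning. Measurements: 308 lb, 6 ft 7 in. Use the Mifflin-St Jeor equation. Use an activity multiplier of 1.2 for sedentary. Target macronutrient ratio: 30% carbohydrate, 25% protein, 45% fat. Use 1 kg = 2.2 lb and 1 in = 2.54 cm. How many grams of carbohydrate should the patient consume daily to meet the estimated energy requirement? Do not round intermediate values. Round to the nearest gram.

207 g/day

Convert to metric: weight = 308 ÷ 2.2 = 140 kg; height = (6×12 + 7) × 2.54 = 79 × 2.54 = 200.66 cm.
Mifflin-St Jeor (male): BMR = 10(140) + 6.25(200.66) − 5(72) + 5 = 1400 + 1254.125 − 360 + 5 = 2299.125 kcal/day.
TEE = 2299.125 × 1.2 = 2758.95 kcal/day.
Carbohydrate energy = 30% × 2758.95 = 827.685 kcal.
Carbohydrate = 827.685 ÷ 4 kcal/g = 206.9213 g.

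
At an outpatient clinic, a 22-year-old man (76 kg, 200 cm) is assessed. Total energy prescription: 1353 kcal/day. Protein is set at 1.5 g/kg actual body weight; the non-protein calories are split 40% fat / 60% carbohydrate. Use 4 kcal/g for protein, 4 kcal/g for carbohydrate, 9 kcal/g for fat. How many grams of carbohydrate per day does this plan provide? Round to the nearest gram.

135 g/day

Protein = 1.5 × 76 = 114 g → 114 × 4 = 456 kcal.
Non-protein calories = 1353 − 456 = 897 kcal.
Fat: 40% × 897 = 358.8 kcal; carbohydrate: 538.2 kcal.
Carbohydrate: 538.2 kcal ÷ 4 kcal/g = 134.55 g.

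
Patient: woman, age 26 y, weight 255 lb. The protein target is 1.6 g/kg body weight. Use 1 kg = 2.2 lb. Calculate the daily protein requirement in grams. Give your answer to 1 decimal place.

Weight in kg = 255 ÷ 2.2 = 115.9091 kg.
Protein = 1.6 g/kg × 115.9091 kg = 185.4545 g/day.

185.5 g/day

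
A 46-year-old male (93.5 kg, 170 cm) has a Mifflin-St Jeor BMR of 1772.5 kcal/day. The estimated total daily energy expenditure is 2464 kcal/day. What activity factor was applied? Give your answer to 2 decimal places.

1.39

Activity factor = TEE ÷ BMR = 2464 ÷ 1772.5 = 1.39.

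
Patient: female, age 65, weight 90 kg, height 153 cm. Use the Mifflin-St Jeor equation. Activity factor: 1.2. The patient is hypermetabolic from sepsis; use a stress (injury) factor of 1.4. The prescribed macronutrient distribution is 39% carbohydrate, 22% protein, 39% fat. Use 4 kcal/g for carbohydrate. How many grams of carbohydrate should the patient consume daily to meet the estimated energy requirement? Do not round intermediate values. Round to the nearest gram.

Mifflin-St Jeor (female): BMR = 10(90) + 6.25(153) − 5(65) − 161 = 900 + 956.25 − 325 − 161 = 1370.25 kcal/day.
TEE = 1370.25 × 1.2 = 1644.3 kcal/day.
With stress factor 1.4: 1644.3 × 1.4 = 2302.02 kcal/day.
Carbohydrate energy = 39% × 2302.02 = 897.7878 kcal.
Carbohydrate = 897.7878 ÷ 4 kcal/g = 224.447 g.

224 g/day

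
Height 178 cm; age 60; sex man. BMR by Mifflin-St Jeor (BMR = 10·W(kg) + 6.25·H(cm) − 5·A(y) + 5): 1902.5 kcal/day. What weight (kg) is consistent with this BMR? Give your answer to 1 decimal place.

108.5 kg

1902.5 = 10·W + 6.25(178) − 5(60) + 5
10·W = 1902.5 − 817.5 = 1085, so W = 108.5 kg.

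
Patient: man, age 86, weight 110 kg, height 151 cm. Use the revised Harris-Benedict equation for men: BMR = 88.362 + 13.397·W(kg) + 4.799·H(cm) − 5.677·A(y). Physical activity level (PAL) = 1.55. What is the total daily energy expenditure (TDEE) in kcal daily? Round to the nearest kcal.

2788 kcal daily

Harris-Benedict: BMR = 88.362 + 13.397(110) + 4.799(151) − 5.677(86) = 1798.459 kcal/day.
TEE = BMR × activity factor = 1798.459 × 1.55 = 2787.6115 kcal/day.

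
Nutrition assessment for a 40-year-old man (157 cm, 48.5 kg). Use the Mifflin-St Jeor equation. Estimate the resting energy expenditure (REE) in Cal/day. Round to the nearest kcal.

1271 Cal/day

Mifflin-St Jeor (male): BMR = 10(48.5) + 6.25(157) − 5(40) + 5 = 485 + 981.25 − 200 + 5 = 1271.25 kcal/day.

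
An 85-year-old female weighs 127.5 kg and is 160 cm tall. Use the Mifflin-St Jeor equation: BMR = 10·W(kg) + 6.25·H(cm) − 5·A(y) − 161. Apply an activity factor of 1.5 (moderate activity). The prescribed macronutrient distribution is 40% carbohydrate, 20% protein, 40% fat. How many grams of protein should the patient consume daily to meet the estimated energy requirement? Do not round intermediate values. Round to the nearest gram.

127 g/day

Mifflin-St Jeor (female): BMR = 10(127.5) + 6.25(160) − 5(85) − 161 = 1275 + 1000 − 425 − 161 = 1689 kcal/day.
TEE = 1689 × 1.5 = 2533.5 kcal/day.
Protein energy = 20% × 2533.5 = 506.7 kcal.
Protein = 506.7 ÷ 4 kcal/g = 126.675 g.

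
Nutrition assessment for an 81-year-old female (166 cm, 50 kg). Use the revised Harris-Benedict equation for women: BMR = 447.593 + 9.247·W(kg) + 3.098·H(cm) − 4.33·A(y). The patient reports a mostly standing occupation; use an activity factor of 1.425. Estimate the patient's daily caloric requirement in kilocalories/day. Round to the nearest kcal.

Harris-Benedict: BMR = 447.593 + 9.247(50) + 3.098(166) − 4.33(81) = 1073.481 kcal/day.
TEE = BMR × activity factor = 1073.481 × 1.425 = 1529.7104 kcal/day.

1530 kilocalories/day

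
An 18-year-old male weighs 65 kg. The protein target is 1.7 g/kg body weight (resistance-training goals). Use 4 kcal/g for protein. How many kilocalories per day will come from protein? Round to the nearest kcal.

Protein = 1.7 g/kg × 65 kg = 110.5 g/day.
Protein energy = 110.5 g × 4 kcal/g = 442 kcal/day.

442 kcal/day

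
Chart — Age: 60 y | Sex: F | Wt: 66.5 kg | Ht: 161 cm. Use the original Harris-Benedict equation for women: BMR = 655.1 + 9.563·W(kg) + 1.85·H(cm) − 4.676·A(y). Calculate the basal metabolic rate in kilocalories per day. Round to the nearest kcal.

1308 kilocalories per day

Harris-Benedict: BMR = 655.1 + 9.563(66.5) + 1.85(161) − 4.676(60) = 1308.3295 kcal/day.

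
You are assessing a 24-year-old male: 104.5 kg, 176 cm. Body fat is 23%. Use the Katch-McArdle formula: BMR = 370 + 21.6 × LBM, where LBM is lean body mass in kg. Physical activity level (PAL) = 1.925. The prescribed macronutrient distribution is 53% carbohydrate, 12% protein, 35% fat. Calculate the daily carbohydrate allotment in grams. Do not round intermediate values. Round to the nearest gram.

538 g/day

LBM = 104.5 × (1 − 0.23) = 80.465 kg. Katch-McArdle: BMR = 370 + 21.6 × 80.465 = 2108.044 kcal/day.
TEE = 2108.044 × 1.925 = 4057.9847 kcal/day.
Carbohydrate energy = 53% × 4057.9847 = 2150.7319 kcal.
Carbohydrate = 2150.7319 ÷ 4 kcal/g = 537.683 g.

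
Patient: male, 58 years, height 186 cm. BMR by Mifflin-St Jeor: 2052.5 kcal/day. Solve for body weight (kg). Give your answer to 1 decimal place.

117.5 kg

2052.5 = 10·W + 6.25(186) − 5(58) + 5
10·W = 2052.5 − 877.5 = 1175, so W = 117.5 kg.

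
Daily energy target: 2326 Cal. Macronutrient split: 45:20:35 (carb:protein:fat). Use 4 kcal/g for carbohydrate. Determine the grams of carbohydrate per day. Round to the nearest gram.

262 g/day

Carbohydrate energy = 45% × 2326 = 1046.7 kcal.
At 4 kcal/g: 1046.7 ÷ 4 = 261.675 g.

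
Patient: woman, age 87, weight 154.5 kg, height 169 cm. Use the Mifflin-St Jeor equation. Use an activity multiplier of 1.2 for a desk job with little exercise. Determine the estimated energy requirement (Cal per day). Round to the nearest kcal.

2406 Cal per day

Mifflin-St Jeor (female): BMR = 10(154.5) + 6.25(169) − 5(87) − 161 = 1545 + 1056.25 − 435 − 161 = 2005.25 kcal/day.
TEE = BMR × activity factor = 2005.25 × 1.2 = 2406.3 kcal/day.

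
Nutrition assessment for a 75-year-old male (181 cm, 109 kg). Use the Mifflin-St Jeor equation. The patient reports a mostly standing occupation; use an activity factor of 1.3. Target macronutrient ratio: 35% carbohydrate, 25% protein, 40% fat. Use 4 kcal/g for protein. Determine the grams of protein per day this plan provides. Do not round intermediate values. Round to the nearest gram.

Mifflin-St Jeor (male): BMR = 10(109) + 6.25(181) − 5(75) + 5 = 1090 + 1131.25 − 375 + 5 = 1851.25 kcal/day.
TEE = 1851.25 × 1.3 = 2406.625 kcal/day.
Protein energy = 25% × 2406.625 = 601.6563 kcal.
Protein = 601.6563 ÷ 4 kcal/g = 150.4141 g.

150 g/day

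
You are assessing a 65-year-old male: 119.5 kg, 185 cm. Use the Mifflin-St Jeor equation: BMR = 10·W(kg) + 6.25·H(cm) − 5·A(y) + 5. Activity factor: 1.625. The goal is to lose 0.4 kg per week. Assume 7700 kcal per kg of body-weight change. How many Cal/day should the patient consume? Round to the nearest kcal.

Mifflin-St Jeor (male): BMR = 10(119.5) + 6.25(185) − 5(65) + 5 = 1195 + 1156.25 − 325 + 5 = 2031.25 kcal/day.
TEE = 2031.25 × 1.625 = 3300.7813 kcal/day.
Required daily deficit = 0.4 × 7700 ÷ 7 = 440 kcal/day.
Target intake = 3300.7813 − 440 = 2860.7813 kcal/day.

2861 Cal/day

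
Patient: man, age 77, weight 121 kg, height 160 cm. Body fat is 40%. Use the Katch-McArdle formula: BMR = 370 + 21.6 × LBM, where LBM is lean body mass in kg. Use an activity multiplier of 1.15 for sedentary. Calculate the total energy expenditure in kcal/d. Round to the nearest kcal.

LBM = 121 × (1 − 0.4) = 72.6 kg. Katch-McArdle: BMR = 370 + 21.6 × 72.6 = 1938.16 kcal/day.
TEE = BMR × activity factor = 1938.16 × 1.15 = 2228.884 kcal/day.

2229 kcal/d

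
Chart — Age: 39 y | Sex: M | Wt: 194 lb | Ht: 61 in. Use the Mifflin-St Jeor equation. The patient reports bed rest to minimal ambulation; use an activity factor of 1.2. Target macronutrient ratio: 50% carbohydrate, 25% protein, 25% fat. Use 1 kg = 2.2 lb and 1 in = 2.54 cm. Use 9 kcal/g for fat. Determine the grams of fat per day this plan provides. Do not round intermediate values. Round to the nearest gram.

55 g/day

Convert to metric: weight = 194 ÷ 2.2 = 88.1818 kg; height = 61 × 2.54 = 154.94 cm.
Mifflin-St Jeor (male): BMR = 10(88.1818) + 6.25(154.94) − 5(39) + 5 = 881.8182 + 968.375 − 195 + 5 = 1660.1932 kcal/day.
TEE = 1660.1932 × 1.2 = 1992.2318 kcal/day.
Fat energy = 25% × 1992.2318 = 498.058 kcal.
Fat = 498.058 ÷ 9 kcal/g = 55.3398 g.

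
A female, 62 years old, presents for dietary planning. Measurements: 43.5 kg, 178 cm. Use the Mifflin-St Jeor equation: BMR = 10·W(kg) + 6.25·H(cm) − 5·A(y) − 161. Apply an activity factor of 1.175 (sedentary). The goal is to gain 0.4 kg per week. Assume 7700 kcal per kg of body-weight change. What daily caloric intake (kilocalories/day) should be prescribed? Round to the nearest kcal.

1705 kilocalories/day

Mifflin-St Jeor (female): BMR = 10(43.5) + 6.25(178) − 5(62) − 161 = 435 + 1112.5 − 310 − 161 = 1076.5 kcal/day.
TEE = 1076.5 × 1.175 = 1264.8875 kcal/day.
Required daily surplus = 0.4 × 7700 ÷ 7 = 440 kcal/day.
Target intake = 1264.8875 + 440 = 1704.8875 kcal/day.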